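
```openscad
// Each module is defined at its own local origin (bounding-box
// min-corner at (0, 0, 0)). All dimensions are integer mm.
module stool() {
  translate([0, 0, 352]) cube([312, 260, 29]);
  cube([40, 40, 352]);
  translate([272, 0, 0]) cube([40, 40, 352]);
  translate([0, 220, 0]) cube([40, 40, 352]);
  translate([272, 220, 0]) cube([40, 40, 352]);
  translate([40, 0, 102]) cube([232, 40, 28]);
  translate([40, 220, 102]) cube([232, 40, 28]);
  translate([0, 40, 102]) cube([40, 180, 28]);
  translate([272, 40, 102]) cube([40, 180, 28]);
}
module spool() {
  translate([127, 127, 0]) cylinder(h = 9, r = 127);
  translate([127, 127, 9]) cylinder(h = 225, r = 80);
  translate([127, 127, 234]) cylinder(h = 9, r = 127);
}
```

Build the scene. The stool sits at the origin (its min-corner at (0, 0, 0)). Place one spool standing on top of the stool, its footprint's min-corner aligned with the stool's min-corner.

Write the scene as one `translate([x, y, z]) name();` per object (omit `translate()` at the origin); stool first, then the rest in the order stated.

stool();
translate([0, 0, 381]) spool();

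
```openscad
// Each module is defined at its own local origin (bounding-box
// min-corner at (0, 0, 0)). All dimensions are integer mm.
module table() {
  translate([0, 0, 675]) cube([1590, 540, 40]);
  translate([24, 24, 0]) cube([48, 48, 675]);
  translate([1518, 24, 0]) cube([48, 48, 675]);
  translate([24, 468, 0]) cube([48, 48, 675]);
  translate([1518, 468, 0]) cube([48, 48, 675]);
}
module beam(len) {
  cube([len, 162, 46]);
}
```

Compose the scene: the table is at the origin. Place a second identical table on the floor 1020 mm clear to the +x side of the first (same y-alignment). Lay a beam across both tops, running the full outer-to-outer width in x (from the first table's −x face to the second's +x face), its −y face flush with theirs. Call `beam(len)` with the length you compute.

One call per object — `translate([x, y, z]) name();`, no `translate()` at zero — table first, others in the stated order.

table();
translate([2610, 0, 0]) table();
translate([0, 0, 715]) beam(4200);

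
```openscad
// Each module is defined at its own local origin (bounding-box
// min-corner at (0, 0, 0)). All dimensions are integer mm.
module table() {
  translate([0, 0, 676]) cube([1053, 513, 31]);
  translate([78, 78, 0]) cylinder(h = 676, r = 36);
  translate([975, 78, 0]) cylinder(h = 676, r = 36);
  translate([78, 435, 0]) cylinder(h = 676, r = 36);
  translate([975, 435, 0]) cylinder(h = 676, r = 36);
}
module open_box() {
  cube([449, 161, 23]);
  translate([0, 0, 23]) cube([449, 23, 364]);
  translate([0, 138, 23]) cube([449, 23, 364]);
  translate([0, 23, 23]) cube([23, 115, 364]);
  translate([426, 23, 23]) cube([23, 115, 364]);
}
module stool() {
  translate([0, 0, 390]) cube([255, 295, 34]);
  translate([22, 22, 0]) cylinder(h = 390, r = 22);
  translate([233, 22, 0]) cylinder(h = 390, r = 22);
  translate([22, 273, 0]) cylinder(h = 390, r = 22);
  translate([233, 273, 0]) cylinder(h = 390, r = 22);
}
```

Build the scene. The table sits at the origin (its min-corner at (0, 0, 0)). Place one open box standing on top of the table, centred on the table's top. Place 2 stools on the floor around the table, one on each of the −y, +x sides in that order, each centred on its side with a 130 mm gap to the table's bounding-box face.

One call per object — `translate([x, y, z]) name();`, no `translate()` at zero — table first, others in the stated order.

table();
translate([302, 176, 707]) open_box();
translate([399, -425, 0]) stool();
translate([1183, 109, 0]) stool();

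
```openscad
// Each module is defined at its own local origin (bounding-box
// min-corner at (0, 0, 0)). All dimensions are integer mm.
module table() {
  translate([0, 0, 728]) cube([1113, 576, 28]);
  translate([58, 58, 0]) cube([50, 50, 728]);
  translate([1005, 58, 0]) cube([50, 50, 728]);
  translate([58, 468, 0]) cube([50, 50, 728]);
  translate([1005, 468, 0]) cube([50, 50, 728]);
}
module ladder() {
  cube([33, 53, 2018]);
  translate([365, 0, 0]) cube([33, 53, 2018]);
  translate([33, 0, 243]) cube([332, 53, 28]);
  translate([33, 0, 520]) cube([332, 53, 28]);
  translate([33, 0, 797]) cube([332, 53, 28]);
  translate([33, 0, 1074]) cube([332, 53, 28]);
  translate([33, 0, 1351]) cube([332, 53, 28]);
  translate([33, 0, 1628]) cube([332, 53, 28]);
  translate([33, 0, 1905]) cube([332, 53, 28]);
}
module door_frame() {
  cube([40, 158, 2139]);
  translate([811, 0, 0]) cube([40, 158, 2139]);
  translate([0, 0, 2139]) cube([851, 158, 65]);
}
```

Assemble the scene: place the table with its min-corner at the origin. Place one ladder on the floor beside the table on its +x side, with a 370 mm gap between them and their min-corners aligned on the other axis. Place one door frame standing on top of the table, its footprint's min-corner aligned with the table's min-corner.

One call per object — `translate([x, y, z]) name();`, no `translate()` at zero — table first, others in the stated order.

table();
translate([1483, 0, 0]) ladder();
translate([0, 0, 756]) door_frame();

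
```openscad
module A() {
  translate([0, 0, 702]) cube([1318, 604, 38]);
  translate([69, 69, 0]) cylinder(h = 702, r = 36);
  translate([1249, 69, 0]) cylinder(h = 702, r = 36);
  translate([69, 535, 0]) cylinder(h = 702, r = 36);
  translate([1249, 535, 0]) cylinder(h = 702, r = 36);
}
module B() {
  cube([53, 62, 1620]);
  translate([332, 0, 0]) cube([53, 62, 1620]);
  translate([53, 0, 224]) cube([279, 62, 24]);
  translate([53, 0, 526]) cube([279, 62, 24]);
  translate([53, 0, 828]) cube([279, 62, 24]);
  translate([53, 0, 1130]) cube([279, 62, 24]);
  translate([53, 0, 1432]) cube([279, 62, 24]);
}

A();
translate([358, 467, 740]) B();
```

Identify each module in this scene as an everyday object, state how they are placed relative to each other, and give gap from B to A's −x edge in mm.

A is a table. B is a ladder. The ladder is on top of the table. The gap from the ladder to the table's −x edge is 358 mm.

The ladder's min-x is at 358; the table's min-x is 0; gap = 358 mm.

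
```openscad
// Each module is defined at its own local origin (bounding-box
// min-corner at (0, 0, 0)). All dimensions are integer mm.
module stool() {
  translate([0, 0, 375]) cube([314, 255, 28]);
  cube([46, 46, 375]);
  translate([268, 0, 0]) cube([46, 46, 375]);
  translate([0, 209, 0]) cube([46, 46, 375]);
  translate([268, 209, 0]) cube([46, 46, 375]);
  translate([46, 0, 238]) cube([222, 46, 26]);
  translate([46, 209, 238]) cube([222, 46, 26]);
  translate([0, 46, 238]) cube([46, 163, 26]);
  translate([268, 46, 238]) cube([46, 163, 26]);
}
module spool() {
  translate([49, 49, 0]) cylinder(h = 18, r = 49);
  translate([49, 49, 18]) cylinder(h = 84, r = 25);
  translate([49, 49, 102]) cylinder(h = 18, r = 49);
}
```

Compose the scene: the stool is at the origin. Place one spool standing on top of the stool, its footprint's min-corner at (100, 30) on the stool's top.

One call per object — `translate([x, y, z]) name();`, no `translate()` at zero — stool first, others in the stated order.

stool();
translate([100, 30, 403]) spool();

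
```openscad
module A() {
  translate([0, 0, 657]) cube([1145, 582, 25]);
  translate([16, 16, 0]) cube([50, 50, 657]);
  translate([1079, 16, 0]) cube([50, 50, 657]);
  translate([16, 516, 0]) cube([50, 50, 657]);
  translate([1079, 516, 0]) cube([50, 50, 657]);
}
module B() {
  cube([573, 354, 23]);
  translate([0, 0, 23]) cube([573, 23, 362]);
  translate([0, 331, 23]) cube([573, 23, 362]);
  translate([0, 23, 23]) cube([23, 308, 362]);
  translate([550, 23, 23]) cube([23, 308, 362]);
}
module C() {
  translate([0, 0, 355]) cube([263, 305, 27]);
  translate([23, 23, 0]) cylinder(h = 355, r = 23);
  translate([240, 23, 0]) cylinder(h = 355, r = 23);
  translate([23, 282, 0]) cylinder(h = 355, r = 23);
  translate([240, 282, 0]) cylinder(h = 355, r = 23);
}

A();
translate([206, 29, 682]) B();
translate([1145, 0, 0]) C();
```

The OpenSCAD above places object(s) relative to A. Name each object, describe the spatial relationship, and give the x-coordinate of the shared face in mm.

A is a table. B is an open box. C is a stool. The open box is on top of the table. The stool is against the table's +x side, with their −y faces flush. The x-coordinate of the shared face is 1145 mm.

The table's +x face and the stool's −x face are both at x = 1145 mm.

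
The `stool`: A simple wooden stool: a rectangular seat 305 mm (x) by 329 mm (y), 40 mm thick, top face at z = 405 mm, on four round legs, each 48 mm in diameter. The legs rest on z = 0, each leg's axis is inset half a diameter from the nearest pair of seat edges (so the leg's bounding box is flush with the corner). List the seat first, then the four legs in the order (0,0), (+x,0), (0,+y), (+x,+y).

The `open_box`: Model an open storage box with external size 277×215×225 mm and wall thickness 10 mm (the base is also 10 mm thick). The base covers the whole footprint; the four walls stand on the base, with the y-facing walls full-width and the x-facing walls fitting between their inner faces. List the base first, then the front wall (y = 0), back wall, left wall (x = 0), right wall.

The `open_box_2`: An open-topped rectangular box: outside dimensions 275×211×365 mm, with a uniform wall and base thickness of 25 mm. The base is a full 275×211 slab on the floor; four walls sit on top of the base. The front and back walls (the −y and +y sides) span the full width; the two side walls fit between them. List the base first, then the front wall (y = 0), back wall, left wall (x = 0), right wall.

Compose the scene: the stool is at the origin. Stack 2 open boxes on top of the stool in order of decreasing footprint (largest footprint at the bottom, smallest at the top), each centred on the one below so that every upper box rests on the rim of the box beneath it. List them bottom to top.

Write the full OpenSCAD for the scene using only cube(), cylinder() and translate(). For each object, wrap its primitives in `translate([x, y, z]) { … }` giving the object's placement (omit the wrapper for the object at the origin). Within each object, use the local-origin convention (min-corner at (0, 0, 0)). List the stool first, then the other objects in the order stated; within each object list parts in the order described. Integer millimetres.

translate([0, 0, 365]) cube([305, 329, 40]);
translate([24, 24, 0]) cylinder(h = 365, r = 24);
translate([281, 24, 0]) cylinder(h = 365, r = 24);
translate([24, 305, 0]) cylinder(h = 365, r = 24);
translate([281, 305, 0]) cylinder(h = 365, r = 24);
translate([14, 57, 405]) {
  cube([277, 215, 10]);
  translate([0, 0, 10]) cube([277, 10, 215]);
  translate([0, 205, 10]) cube([277, 10, 215]);
  translate([0, 10, 10]) cube([10, 195, 215]);
  translate([267, 10, 10]) cube([10, 195, 215]);
}
translate([15, 59, 630]) {
  cube([275, 211, 25]);
  translate([0, 0, 25]) cube([275, 25, 340]);
  translate([0, 186, 25]) cube([275, 25, 340]);
  translate([0, 25, 25]) cube([25, 161, 340]);
  translate([250, 25, 25]) cube([25, 161, 340]);
}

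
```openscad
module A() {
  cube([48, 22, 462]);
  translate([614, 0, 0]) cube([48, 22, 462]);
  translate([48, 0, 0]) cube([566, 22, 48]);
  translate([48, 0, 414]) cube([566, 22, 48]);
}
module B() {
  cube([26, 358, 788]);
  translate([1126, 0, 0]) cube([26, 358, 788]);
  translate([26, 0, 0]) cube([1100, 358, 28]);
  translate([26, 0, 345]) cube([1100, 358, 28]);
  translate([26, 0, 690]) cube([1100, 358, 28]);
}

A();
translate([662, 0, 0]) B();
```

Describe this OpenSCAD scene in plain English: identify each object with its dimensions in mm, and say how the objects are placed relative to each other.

A is a rectangular picture frame lying in the x–z plane (depth along y). The opening is 566 mm wide (x) by 366 mm tall (z), surrounded by a border 48 mm wide on all four sides. The frame is 22 mm deep and is made of two full-height vertical stiles with two horizontal rails fitted between them.

B is an open bookshelf. Two side panels, each 26 mm thick, 358 mm deep and 788 mm tall, stand 1152 mm apart (outside-to-outside). Between them sit 3 shelves, each 28 mm thick and 358 mm deep, spanning the full gap between the sides. The bottom shelf rests on the floor (its underside at z = 0) and the clear gap between one shelf's top and the next shelf's underside is 317 mm.

The bookshelf is against the picture frame's +x side, with their −y faces flush.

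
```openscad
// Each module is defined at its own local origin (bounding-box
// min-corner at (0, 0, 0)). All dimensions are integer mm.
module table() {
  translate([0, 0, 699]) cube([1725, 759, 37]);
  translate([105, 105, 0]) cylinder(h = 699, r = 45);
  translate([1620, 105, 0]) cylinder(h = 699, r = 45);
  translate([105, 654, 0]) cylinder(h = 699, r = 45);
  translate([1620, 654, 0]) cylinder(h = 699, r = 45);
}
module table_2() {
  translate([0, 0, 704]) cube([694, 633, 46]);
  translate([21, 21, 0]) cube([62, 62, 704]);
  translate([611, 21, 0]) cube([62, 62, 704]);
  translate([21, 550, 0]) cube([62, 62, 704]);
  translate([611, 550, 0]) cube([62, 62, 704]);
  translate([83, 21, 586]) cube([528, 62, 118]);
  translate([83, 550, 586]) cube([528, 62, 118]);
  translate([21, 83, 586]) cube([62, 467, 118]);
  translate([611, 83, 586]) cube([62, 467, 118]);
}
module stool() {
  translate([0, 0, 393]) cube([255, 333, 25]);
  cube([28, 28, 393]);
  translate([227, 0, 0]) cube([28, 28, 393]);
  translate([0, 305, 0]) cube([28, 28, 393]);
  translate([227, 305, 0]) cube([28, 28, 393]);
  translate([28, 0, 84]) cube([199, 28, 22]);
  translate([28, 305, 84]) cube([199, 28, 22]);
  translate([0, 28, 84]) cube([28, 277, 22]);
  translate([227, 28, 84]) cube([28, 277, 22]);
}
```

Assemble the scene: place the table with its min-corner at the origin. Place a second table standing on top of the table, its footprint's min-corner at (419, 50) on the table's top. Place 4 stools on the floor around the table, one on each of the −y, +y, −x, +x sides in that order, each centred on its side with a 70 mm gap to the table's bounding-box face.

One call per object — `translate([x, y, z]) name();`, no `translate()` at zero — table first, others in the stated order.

table();
translate([419, 50, 736]) table_2();
translate([735, -403, 0]) stool();
translate([735, 829, 0]) stool();
translate([-325, 213, 0]) stool();
translate([1795, 213, 0]) stool();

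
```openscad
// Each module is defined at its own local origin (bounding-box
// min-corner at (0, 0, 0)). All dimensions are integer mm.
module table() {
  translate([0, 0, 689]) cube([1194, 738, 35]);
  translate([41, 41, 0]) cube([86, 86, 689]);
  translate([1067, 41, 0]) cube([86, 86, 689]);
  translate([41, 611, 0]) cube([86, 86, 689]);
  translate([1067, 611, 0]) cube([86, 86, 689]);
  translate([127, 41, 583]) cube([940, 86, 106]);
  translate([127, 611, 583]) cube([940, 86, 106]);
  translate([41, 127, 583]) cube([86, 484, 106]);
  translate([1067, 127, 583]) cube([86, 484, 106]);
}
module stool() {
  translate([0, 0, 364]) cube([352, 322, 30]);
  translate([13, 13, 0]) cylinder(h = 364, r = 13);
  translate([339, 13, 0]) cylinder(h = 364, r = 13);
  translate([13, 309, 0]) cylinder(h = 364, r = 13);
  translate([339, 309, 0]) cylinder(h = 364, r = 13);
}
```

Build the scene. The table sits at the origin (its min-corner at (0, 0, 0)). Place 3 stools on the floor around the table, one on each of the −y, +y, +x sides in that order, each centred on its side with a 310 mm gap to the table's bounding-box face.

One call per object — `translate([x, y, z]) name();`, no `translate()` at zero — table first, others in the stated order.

table();
translate([421, -632, 0]) stool();
translate([421, 1048, 0]) stool();
translate([1504, 208, 0]) stool();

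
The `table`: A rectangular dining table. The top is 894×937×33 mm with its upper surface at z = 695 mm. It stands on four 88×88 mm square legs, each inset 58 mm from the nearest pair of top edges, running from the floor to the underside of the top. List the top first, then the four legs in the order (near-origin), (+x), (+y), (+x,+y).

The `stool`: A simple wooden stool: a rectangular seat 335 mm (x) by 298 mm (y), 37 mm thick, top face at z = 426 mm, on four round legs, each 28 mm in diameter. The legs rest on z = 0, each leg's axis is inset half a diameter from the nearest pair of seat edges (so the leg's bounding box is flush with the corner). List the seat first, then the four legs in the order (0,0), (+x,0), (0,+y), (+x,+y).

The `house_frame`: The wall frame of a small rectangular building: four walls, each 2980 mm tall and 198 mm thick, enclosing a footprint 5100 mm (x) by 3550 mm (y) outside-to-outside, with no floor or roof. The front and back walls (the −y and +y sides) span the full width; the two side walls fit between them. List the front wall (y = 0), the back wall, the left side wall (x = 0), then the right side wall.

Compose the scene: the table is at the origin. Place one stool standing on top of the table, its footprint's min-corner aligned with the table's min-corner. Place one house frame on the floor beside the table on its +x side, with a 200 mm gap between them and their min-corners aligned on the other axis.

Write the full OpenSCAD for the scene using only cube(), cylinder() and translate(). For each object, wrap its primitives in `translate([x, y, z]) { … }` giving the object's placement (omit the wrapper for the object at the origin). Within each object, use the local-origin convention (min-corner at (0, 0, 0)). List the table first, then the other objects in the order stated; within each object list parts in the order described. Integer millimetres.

translate([0, 0, 662]) cube([894, 937, 33]);
translate([58, 58, 0]) cube([88, 88, 662]);
translate([748, 58, 0]) cube([88, 88, 662]);
translate([58, 791, 0]) cube([88, 88, 662]);
translate([748, 791, 0]) cube([88, 88, 662]);
translate([0, 0, 695]) {
  translate([0, 0, 389]) cube([335, 298, 37]);
  translate([14, 14, 0]) cylinder(h = 389, r = 14);
  translate([321, 14, 0]) cylinder(h = 389, r = 14);
  translate([14, 284, 0]) cylinder(h = 389, r = 14);
  translate([321, 284, 0]) cylinder(h = 389, r = 14);
}
translate([1094, 0, 0]) {
  cube([5100, 198, 2980]);
  translate([0, 3352, 0]) cube([5100, 198, 2980]);
  translate([0, 198, 0]) cube([198, 3154, 2980]);
  translate([4902, 198, 0]) cube([198, 3154, 2980]);
}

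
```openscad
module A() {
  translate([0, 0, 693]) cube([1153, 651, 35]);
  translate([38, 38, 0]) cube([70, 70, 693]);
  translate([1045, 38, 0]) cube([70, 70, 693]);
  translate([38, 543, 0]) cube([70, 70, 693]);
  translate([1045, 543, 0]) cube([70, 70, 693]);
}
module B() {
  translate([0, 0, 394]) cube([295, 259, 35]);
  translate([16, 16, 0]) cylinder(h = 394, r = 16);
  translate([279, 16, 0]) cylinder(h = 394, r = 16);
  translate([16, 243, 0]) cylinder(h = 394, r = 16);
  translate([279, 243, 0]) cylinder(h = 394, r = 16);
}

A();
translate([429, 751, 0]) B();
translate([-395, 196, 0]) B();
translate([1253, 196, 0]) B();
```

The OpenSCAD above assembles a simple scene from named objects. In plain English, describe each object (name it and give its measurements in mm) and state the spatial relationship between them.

A is a table: top 1153 mm (x) × 651 mm (y), 35 mm thick, upper face at z = 728 mm, on four 70×70 mm square legs, each inset 38 mm from the nearest pair of top edges, running from z = 0 to the bottom of the top.

B is a simple wooden stool: a rectangular seat 295 mm (x) by 259 mm (y), 35 mm thick, top face at z = 429 mm, on four round legs, each 32 mm in diameter. The legs rest on z = 0, each leg's axis is inset half a diameter from the nearest pair of seat edges (so the leg's bounding box is flush with the corner).

Three stools sit around the table at the +y, −x, +x sides.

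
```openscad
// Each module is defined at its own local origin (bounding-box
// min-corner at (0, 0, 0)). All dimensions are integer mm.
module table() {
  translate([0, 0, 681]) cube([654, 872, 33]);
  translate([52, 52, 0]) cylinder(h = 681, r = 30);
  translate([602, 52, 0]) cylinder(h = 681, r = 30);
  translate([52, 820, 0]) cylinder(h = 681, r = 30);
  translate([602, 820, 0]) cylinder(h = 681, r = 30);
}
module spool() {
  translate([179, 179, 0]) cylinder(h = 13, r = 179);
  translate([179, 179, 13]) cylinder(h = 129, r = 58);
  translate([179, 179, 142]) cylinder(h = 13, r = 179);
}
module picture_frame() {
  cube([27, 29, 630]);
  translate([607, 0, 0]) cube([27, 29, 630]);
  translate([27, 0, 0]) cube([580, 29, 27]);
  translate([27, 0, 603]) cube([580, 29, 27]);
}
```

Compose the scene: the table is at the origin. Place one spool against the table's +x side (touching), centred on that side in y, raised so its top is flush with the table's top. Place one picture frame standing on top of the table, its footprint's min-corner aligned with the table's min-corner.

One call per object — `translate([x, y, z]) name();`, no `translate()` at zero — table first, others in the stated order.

table();
translate([654, 257, 559]) spool();
translate([0, 0, 714]) picture_frame();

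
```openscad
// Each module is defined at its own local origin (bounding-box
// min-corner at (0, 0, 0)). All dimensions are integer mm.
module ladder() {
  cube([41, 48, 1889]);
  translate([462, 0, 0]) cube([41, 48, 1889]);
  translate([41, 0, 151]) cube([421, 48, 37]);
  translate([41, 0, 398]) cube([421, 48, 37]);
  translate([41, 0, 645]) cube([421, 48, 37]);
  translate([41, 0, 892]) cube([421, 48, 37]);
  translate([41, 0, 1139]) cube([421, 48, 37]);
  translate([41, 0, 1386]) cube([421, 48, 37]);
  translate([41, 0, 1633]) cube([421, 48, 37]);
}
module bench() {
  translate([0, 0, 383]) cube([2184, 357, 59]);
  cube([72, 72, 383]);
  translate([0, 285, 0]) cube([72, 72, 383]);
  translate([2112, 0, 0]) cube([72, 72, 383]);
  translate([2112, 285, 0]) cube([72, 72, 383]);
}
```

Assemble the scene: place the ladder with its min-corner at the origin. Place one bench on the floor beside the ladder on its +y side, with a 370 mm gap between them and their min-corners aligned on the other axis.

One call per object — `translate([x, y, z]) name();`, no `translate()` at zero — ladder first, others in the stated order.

ladder();
translate([0, 418, 0]) bench();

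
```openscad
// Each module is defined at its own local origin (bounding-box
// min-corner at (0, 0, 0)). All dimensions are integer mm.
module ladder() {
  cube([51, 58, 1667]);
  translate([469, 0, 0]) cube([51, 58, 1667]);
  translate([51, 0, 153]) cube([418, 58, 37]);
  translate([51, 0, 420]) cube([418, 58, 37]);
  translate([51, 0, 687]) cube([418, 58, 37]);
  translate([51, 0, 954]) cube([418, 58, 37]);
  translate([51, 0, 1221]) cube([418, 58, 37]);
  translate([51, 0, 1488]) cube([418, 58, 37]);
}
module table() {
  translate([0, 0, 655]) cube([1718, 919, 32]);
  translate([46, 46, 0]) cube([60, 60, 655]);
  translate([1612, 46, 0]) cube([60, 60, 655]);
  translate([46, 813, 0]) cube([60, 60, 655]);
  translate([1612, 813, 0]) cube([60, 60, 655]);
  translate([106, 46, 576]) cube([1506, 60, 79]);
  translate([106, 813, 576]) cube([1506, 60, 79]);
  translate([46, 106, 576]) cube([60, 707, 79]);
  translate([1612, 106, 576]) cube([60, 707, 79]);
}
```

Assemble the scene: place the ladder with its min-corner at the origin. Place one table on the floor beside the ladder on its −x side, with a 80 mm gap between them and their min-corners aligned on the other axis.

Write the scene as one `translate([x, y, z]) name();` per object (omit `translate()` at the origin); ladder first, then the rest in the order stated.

ladder();
translate([-1798, 0, 0]) table();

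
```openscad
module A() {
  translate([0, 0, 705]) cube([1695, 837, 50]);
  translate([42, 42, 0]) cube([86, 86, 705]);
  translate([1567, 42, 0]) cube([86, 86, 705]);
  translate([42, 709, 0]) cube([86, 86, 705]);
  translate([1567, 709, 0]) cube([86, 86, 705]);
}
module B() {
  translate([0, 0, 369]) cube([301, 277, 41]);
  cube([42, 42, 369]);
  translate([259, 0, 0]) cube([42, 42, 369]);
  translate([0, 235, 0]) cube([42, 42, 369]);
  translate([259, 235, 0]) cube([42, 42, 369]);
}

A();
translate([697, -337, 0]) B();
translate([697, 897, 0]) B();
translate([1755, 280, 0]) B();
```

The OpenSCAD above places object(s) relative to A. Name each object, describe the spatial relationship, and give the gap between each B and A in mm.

Each stool's nearest face is 60 mm from the table's bounding box.

A is a table. B is a stool. Three stools sit around the table at the −y, +y, +x sides. The gap between each stool and the table is 60 mm.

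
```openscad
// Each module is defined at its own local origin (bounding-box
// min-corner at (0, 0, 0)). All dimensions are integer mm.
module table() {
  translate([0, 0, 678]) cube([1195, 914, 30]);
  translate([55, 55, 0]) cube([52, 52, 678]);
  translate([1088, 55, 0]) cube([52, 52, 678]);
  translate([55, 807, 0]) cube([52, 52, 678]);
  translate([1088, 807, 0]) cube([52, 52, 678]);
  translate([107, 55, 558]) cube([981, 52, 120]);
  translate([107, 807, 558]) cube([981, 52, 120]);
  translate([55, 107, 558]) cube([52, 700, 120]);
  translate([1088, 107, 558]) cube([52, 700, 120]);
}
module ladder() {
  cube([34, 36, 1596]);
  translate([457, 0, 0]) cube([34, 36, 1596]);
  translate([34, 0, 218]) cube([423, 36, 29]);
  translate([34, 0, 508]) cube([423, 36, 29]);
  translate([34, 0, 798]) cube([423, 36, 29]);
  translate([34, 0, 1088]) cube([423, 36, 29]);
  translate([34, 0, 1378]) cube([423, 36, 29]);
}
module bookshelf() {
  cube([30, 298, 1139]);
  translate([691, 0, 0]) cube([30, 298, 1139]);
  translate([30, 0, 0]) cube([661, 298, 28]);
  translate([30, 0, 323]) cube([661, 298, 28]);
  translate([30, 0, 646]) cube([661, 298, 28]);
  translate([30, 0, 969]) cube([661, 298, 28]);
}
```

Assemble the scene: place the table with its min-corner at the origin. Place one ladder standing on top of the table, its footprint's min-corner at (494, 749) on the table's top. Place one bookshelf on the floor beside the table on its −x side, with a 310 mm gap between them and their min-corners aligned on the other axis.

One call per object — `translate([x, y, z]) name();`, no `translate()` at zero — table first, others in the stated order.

table();
translate([494, 749, 708]) ladder();
translate([-1031, 0, 0]) bookshelf();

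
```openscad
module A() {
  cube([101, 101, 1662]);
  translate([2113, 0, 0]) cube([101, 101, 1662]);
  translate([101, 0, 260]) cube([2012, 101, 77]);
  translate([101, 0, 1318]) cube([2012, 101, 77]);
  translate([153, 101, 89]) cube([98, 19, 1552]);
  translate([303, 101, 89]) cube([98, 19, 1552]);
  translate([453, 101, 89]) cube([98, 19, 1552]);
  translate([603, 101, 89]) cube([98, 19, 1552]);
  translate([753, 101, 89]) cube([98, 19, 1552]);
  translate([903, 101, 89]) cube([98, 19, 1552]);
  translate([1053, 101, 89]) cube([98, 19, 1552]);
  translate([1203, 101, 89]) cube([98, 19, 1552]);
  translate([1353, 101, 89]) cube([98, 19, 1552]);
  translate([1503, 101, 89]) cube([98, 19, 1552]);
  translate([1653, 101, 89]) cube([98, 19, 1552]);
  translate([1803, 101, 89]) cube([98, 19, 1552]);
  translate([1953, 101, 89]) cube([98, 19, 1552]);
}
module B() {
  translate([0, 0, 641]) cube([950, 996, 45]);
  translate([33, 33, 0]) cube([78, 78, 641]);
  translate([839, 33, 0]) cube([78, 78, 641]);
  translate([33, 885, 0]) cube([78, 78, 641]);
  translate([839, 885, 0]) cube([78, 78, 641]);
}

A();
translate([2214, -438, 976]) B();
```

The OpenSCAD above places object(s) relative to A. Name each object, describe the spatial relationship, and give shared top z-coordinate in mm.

A is a fence section. B is a table. The table is beside the fence section with their tops flush at z = 1662. The shared top z-coordinate is 1662 mm.

Both tops at z = 1662 mm.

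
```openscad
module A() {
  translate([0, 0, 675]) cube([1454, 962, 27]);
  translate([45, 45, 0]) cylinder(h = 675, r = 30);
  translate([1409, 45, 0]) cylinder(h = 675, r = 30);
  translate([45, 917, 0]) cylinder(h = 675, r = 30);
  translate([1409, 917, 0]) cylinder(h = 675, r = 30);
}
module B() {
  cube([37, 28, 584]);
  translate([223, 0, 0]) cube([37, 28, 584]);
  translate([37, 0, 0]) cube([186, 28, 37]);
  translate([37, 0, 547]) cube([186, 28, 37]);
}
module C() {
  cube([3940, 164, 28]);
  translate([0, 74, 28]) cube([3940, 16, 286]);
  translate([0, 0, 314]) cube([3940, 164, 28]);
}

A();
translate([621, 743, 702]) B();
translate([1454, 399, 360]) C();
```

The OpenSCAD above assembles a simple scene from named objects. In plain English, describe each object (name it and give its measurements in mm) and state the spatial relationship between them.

A is a table: top 1454 mm (x) × 962 mm (y), 27 mm thick, upper face at z = 702 mm, on four round legs of 60 mm diameter, each leg's bounding box inset 15 mm from the nearest pair of top edges, running from z = 0 to the bottom of the top.

B is a rectangular picture frame lying in the x–z plane (depth along y). The opening is 186 mm wide (x) by 510 mm tall (z), surrounded by a border 37 mm wide on all four sides. The frame is 28 mm deep and is made of two full-height vertical stiles with two horizontal rails fitted between them.

C is an I-beam lying along x, 3940 mm long. Overall section height 342 mm. Two flanges 164 mm wide (y) and 28 mm thick, one on the floor and one at the top; a web 16 mm thick runs between them, centred on the flange width.

The picture frame is on top of the table. The I-beam is beside the table with their tops flush at z = 702.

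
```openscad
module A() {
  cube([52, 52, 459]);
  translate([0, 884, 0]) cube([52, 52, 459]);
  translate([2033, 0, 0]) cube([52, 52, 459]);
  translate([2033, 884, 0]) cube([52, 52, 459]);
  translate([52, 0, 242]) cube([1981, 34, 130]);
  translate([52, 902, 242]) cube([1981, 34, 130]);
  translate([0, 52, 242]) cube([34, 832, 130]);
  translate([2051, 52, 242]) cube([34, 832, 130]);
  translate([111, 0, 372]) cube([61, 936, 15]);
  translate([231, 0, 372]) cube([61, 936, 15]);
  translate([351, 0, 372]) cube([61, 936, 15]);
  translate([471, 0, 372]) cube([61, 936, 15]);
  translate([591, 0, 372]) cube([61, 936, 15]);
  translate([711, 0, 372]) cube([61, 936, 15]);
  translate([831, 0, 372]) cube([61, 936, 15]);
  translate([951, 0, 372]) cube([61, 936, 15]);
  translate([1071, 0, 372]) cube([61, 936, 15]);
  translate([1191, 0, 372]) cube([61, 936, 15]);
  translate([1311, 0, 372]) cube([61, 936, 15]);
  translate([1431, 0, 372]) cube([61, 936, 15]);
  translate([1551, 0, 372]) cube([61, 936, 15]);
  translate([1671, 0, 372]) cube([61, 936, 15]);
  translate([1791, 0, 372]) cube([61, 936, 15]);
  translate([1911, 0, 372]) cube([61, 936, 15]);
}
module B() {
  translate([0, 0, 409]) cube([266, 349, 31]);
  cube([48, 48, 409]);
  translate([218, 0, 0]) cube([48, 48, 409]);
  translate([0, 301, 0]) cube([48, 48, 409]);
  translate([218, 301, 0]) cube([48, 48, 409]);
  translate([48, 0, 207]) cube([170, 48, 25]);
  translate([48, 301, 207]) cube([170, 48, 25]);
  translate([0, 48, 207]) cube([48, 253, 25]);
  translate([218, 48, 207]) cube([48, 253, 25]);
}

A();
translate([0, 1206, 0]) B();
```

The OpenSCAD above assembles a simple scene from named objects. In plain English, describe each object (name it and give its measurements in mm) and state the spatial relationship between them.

A is a bed frame 2085 mm long (x) by 936 mm wide (y). Four 52×52 mm corner posts, 459 mm tall, at the corners of the footprint. Four rails of 34 mm thickness and 130 mm height run between adjacent posts with their undersides at z = 242 mm, their outer faces flush with the outside of the frame (the two x-running rails run between the posts' inner faces; the two y-running rails run between the posts' inner faces). 16 slats, each 61 mm wide (x) and 15 mm thick, lie across the top of the two x-running rails, running the full 936 mm width of the frame in y; the slats are evenly spaced along x between the inner faces of the end posts with equal gaps (rounded down to the nearest mm) at the −x end and between each pair — any rounding remainder accumulates at the +x end.

B is a simple wooden stool: a rectangular seat 266 mm (x) by 349 mm (y), 31 mm thick, top face at z = 440 mm, on four square legs, each 48×48 mm in cross-section. The legs rest on z = 0, each flush with a corner of the seat. Four stretchers, 48 mm wide and 25 mm tall, connect adjacent legs with their undersides at z = 207 mm, each running between the inner faces of the legs it joins and aligned with the legs' outer faces on the other axis.

The stool is on the floor beside the bed frame on its +y side.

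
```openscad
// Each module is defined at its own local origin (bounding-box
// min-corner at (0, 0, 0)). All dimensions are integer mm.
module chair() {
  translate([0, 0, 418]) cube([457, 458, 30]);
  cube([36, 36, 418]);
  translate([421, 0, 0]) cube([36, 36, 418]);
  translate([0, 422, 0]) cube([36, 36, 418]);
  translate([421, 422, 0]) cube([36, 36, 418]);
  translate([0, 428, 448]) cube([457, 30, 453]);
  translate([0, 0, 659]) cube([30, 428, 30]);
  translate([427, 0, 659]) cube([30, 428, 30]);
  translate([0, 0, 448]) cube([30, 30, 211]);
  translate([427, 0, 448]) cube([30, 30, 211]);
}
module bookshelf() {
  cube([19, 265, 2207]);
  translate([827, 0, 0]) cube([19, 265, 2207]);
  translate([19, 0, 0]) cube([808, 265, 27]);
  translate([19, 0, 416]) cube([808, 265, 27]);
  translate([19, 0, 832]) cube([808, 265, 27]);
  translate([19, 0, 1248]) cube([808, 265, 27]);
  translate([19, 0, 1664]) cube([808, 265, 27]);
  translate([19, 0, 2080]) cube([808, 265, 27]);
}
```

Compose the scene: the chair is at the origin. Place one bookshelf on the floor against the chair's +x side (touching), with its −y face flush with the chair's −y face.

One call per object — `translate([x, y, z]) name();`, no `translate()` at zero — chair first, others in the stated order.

chair();
translate([457, 0, 0]) bookshelf();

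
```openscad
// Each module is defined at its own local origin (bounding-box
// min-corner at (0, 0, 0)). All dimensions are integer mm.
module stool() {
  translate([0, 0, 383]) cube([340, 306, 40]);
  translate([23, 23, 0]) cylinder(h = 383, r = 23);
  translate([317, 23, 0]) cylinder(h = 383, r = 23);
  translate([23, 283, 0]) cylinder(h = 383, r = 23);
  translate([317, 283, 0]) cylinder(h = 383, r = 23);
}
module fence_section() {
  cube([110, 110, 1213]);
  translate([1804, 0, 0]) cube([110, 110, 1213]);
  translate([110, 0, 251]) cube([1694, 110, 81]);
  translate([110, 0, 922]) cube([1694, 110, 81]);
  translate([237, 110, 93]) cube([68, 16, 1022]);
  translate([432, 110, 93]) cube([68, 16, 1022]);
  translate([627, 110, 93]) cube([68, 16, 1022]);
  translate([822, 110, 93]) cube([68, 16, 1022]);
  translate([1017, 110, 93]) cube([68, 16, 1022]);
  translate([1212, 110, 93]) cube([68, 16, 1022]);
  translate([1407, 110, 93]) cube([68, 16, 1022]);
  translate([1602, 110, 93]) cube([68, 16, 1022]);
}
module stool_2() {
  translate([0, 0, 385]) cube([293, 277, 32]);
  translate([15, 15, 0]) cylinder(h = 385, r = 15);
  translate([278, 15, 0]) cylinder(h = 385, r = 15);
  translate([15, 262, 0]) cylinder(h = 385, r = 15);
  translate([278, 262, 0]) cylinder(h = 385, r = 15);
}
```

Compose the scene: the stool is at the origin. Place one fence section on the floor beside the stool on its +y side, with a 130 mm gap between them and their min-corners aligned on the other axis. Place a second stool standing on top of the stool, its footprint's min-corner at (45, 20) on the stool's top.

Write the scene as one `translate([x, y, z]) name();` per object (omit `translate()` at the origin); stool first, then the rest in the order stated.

stool();
translate([0, 436, 0]) fence_section();
translate([45, 20, 423]) stool_2();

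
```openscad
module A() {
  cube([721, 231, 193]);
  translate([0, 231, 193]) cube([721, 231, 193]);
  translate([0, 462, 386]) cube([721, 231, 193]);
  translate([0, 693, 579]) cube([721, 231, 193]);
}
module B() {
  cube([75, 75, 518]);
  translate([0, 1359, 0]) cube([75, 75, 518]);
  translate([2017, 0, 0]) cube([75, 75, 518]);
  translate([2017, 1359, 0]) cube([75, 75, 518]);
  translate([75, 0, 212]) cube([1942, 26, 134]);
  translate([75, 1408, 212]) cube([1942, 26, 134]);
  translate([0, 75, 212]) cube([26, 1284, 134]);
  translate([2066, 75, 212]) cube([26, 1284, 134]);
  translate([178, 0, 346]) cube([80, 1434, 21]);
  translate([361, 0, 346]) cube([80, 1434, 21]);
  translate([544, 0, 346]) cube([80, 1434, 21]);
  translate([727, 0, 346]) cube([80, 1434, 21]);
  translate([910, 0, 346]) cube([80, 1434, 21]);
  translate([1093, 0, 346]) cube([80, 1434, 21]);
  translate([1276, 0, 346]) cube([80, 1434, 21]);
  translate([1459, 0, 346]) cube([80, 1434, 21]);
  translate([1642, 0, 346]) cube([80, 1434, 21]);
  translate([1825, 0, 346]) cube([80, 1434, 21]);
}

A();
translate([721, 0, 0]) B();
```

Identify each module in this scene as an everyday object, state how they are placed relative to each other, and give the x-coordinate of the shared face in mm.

The staircase's +x face and the bed frame's −x face are both at x = 721 mm.

A is a staircase. B is a bed frame. The bed frame is against the staircase's +x side, with their −y faces flush. The x-coordinate of the shared face is 721 mm.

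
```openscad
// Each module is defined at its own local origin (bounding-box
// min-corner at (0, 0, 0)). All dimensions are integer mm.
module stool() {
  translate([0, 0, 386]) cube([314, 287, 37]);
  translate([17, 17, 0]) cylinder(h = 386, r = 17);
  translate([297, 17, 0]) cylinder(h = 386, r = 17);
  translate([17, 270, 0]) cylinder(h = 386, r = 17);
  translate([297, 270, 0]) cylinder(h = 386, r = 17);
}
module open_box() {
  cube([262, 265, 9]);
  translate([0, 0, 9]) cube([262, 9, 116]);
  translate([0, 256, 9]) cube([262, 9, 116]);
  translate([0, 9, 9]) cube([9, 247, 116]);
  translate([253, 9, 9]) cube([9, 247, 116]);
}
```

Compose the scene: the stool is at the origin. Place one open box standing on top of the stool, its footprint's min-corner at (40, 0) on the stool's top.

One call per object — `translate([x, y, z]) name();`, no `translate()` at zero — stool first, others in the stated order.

stool();
translate([40, 0, 423]) open_box();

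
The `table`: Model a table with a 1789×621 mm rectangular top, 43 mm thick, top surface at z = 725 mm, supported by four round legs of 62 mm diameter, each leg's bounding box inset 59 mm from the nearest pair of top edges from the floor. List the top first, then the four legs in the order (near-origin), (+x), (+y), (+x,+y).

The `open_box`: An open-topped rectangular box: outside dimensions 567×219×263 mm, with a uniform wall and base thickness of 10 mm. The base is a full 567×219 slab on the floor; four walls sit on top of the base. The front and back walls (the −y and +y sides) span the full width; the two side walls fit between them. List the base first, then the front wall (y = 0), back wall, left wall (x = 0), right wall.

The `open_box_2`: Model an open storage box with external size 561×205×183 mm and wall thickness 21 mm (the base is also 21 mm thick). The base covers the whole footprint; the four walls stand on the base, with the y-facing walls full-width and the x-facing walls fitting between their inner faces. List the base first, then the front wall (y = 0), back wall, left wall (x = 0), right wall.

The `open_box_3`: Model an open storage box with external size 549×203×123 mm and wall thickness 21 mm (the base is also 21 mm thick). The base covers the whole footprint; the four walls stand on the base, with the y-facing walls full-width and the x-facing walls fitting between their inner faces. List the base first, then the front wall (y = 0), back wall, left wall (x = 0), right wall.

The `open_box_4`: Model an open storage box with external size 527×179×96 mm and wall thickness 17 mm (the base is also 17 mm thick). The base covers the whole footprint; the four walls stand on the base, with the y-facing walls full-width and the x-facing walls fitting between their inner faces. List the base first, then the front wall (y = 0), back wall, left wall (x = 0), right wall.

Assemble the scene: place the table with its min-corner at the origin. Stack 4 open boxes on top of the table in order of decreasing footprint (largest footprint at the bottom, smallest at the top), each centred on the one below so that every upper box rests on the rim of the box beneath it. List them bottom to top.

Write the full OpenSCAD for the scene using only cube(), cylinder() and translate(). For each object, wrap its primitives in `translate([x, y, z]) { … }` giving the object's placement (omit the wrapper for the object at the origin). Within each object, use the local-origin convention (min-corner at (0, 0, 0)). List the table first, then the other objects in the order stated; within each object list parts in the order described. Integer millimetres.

translate([0, 0, 682]) cube([1789, 621, 43]);
translate([90, 90, 0]) cylinder(h = 682, r = 31);
translate([1699, 90, 0]) cylinder(h = 682, r = 31);
translate([90, 531, 0]) cylinder(h = 682, r = 31);
translate([1699, 531, 0]) cylinder(h = 682, r = 31);
translate([611, 201, 725]) {
  cube([567, 219, 10]);
  translate([0, 0, 10]) cube([567, 10, 253]);
  translate([0, 209, 10]) cube([567, 10, 253]);
  translate([0, 10, 10]) cube([10, 199, 253]);
  translate([557, 10, 10]) cube([10, 199, 253]);
}
translate([614, 208, 988]) {
  cube([561, 205, 21]);
  translate([0, 0, 21]) cube([561, 21, 162]);
  translate([0, 184, 21]) cube([561, 21, 162]);
  translate([0, 21, 21]) cube([21, 163, 162]);
  translate([540, 21, 21]) cube([21, 163, 162]);
}
translate([620, 209, 1171]) {
  cube([549, 203, 21]);
  translate([0, 0, 21]) cube([549, 21, 102]);
  translate([0, 182, 21]) cube([549, 21, 102]);
  translate([0, 21, 21]) cube([21, 161, 102]);
  translate([528, 21, 21]) cube([21, 161, 102]);
}
translate([631, 221, 1294]) {
  cube([527, 179, 17]);
  translate([0, 0, 17]) cube([527, 17, 79]);
  translate([0, 162, 17]) cube([527, 17, 79]);
  translate([0, 17, 17]) cube([17, 145, 79]);
  translate([510, 17, 17]) cube([17, 145, 79]);
}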